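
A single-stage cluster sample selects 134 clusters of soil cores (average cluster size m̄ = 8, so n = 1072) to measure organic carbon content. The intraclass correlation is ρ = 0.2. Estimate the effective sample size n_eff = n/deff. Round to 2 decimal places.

446.67

deff = 1 + (8 − 1)·0.2 = 1 + 1.4 = 2.4.
n_eff = 1072 / 2.4 = 446.67.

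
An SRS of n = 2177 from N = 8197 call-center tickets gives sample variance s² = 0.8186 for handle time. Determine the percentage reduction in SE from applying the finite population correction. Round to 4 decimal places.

14.3020

f = n/N = 2177/8197 = 0.26558497.
SE_no-fpc = √(s²/n) = 0.019391288; SE_fpc = √((1−f)s²/n) = 0.016617949.
Ratio = √(1−f) = 0.85698018. Reduction = 100·(1 − 0.85698018) = 14.3020%.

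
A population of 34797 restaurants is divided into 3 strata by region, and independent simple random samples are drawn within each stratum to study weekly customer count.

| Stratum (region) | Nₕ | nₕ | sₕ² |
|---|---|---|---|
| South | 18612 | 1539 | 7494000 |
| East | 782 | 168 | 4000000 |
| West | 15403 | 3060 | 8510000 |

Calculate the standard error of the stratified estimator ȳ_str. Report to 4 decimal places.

Var(ȳ_str) = Σₕ Wₕ²(1 − fₕ)sₕ²/nₕ with Wₕ = Nₕ/N, N = 34797.
South: Wₕ = 0.53487370; term = 0.53487370²·(1 − 0.08268859)·7494000/1539 = 1277.8926.
East: Wₕ = 0.02247320; term = 0.02247320²·(1 − 0.21483376)·4000000/168 = 9.4415267.
West: Wₕ = 0.44265310; term = 0.44265310²·(1 − 0.19866260)·8510000/3060 = 436.6672.
Sum = 1724.0013.
SE = √(1724.0013) = 41.5211.

41.5211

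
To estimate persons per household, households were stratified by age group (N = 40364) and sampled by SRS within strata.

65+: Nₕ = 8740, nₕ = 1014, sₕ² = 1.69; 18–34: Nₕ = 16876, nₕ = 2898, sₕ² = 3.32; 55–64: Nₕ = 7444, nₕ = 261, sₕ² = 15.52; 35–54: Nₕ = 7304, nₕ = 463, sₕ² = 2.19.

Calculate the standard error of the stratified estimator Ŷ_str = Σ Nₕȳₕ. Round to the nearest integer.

Var(Ŷ_str) = Σₕ Nₕ²(1 − fₕ)sₕ²/nₕ.
65+: 8740²·(1 − 1014/8740)·1.69/1014 = 112542.07.
18–34: 16876²·(1 − 2898/16876)·3.32/2898 = 270242.88.
55–64: 7444²·(1 − 261/7444)·15.52/261 = 3.1795338 × 10^6.
35–54: 7304²·(1 − 463/7304)·2.19/463 = 236343.4.
Sum = 3.7986622 × 10^6.
SE = √(3.7986622 × 10^6) = 1949.

1949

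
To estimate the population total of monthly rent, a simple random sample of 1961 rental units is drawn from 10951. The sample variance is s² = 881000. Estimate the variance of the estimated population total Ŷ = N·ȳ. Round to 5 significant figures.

4.4229 × 10^10

Var(Ŷ) = N²·Var(ȳ) = N²·(1 − n/N)·s²/n.
f = 1961/10951 = 0.17907040; Var(ȳ) = 0.82092960·881000/1961 = 368.81131.
Var(Ŷ) = 10951² · 368.81131 = 4.4229475 × 10^10.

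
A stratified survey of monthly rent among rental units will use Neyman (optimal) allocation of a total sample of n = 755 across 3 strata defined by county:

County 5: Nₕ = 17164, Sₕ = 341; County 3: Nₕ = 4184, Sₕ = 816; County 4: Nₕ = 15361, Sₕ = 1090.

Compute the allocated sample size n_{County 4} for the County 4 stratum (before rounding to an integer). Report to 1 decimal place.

486.0

Neyman allocation: nₕ = n·NₕSₕ / Σⱼ NⱼSⱼ.
Σ NⱼSⱼ = 17164·341 + 4184·816 + 15361·1090 = 2.6010558 × 10^7.
n_{County 4} = 755·15361·1090 / (2.6010558 × 10^7) = 486.0.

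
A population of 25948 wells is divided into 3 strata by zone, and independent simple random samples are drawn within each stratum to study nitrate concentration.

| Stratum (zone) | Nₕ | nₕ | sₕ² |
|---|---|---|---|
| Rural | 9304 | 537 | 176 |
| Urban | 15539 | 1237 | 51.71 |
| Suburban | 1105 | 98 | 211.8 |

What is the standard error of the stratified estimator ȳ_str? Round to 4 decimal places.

0.2389

Var(ȳ_str) = Σₕ Wₕ²(1 − fₕ)sₕ²/nₕ with Wₕ = Nₕ/N, N = 25948.
Rural: Wₕ = 0.35856328; term = 0.35856328²·(1 − 0.05771711)·176/537 = 0.039705559.
Urban: Wₕ = 0.59885155; term = 0.59885155²·(1 − 0.07960615)·51.71/1237 = 0.013798024.
Suburban: Wₕ = 0.04258517; term = 0.04258517²·(1 − 0.08868778)·211.8/98 = 0.003571773.
Sum = 0.057075356.
SE = √(0.057075356) = 0.2389.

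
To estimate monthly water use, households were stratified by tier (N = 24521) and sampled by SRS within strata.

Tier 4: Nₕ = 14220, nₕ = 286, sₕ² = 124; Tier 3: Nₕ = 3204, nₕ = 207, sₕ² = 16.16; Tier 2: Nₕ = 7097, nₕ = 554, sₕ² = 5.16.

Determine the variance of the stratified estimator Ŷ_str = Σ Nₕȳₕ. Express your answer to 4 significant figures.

Var(Ŷ_str) = Σₕ Nₕ²(1 − fₕ)sₕ²/nₕ.
Tier 4: 14220²·(1 − 286/14220)·124/286 = 8.5907495 × 10^7.
Tier 3: 3204²·(1 − 207/3204)·16.16/207 = 749635.7.
Tier 2: 7097²·(1 − 554/7097)·5.16/554 = 432505.53.
Sum = 8.7089636 × 10^7.

8.709 × 10^7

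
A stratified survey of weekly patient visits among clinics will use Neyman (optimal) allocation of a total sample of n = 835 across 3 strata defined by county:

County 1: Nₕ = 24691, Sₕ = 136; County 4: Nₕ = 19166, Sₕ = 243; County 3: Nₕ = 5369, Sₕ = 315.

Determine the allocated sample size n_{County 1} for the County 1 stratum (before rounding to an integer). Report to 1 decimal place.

Neyman allocation: nₕ = n·NₕSₕ / Σⱼ NⱼSⱼ.
Σ NⱼSⱼ = 24691·136 + 19166·243 + 5369·315 = 9.706549 × 10^6.
n_{County 1} = 835·24691·136 / (9.706549 × 10^6) = 288.9.

288.9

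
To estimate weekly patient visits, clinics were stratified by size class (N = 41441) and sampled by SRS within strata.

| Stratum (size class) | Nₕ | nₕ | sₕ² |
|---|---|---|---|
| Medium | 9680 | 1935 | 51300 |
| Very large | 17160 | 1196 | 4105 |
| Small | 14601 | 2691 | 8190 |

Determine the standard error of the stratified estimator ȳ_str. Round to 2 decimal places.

Var(ȳ_str) = Σₕ Wₕ²(1 − fₕ)sₕ²/nₕ with Wₕ = Nₕ/N, N = 41441.
Medium: Wₕ = 0.23358510; term = 0.23358510²·(1 − 0.19989669)·51300/1935 = 1.1573713.
Very large: Wₕ = 0.41408267; term = 0.41408267²·(1 − 0.06969697)·4105/1196 = 0.54749547.
Small: Wₕ = 0.35233223; term = 0.35233223²·(1 − 0.18430245)·8190/2691 = 0.30817976.
Sum = 2.0130465.
SE = √(2.0130465) = 1.42.

1.42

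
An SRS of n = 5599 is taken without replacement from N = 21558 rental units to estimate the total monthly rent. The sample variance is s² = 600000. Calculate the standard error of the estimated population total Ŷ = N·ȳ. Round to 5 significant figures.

192010

Var(Ŷ) = N²·Var(ȳ) = N²·(1 − n/N)·s²/n.
f = 5599/21558 = 0.25971797; Var(ȳ) = 0.74028203·600000/5599 = 79.330098.
Var(Ŷ) = 21558² · 79.330098 = 3.6868454 × 10^10.
SE(Ŷ) = √(3.6868454 × 10^10) = 192010.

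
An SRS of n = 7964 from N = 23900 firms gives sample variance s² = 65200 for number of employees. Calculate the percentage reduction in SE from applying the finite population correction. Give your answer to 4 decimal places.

18.3435

f = n/N = 7964/23900 = 0.33322176.
SE_no-fpc = √(s²/n) = 2.8612656; SE_fpc = √((1−f)s²/n) = 2.3364091.
Ratio = √(1−f) = 0.81656490. Reduction = 100·(1 − 0.81656490) = 18.3435%.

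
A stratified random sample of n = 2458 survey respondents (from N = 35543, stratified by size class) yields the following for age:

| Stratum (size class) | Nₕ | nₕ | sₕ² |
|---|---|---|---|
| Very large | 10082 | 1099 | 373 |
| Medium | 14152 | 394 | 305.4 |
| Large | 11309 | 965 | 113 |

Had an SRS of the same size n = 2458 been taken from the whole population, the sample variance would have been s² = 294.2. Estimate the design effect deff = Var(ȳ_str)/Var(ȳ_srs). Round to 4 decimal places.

1.3880

Var(ȳ_str) = Σ Wₕ²(1−fₕ)sₕ²/nₕ with Wₕ = Nₕ/35543:
  Very large: (10082/35543)²·(1−1099/10082)·373/1099 = 0.024331622
  Medium: (14152/35543)²·(1−394/14152)·305.4/394 = 0.1194642
  Large: (11309/35543)²·(1−965/11309)·113/965 = 0.010843155
  → Var(ȳ_str) = 0.15463898.
Var(ȳ_srs) = (1 − 2458/35543)·294.2/2458 = 0.11141351.
deff = 0.15463898 / 0.11141351 = 1.3880.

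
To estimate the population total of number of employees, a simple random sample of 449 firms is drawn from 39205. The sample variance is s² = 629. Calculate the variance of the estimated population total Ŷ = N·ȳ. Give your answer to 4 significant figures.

Var(Ŷ) = N²·Var(ȳ) = N²·(1 − n/N)·s²/n.
f = 449/39205 = 0.01145262; Var(ȳ) = 0.98854738·629/449 = 1.384847.
Var(Ŷ) = 39205² · 1.384847 = 2.1285542 × 10^9.

2.129 × 10^9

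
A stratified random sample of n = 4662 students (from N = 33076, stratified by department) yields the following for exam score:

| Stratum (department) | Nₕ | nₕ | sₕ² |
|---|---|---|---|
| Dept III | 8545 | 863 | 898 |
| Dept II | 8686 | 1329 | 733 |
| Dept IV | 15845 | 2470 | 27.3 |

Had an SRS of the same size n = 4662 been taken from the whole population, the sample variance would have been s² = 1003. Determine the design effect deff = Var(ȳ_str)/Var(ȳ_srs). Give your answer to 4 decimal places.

Var(ȳ_str) = Σ Wₕ²(1−fₕ)sₕ²/nₕ with Wₕ = Nₕ/33076:
  Dept III: (8545/33076)²·(1−863/8545)·898/863 = 0.062434688
  Dept II: (8686/33076)²·(1−1329/8686)·733/1329 = 0.032216148
  Dept IV: (15845/33076)²·(1−2470/15845)·27.3/2470 = 0.0021410448
  → Var(ȳ_str) = 0.096791881.
Var(ȳ_srs) = (1 − 4662/33076)·1003/4662 = 0.18481961.
deff = 0.096791881 / 0.18481961 = 0.5237.

0.5237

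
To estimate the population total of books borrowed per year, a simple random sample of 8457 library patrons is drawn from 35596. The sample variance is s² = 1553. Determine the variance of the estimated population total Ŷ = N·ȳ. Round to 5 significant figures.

1.7740 × 10^8

Var(Ŷ) = N²·Var(ȳ) = N²·(1 − n/N)·s²/n.
f = 8457/35596 = 0.23758287; Var(ȳ) = 0.76241713·1553/8457 = 0.14000636.
Var(Ŷ) = 35596² · 0.14000636 = 1.7739859 × 10^8.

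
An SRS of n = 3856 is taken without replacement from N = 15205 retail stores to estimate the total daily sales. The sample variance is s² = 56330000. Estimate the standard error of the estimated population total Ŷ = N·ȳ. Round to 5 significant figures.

Var(Ŷ) = N²·Var(ȳ) = N²·(1 − n/N)·s²/n.
f = 3856/15205 = 0.25360079; Var(ȳ) = 0.74639921·56330000/3856 = 10903.7.
Var(Ŷ) = 15205² · 10903.7 = 2.5208485 × 10^12.
SE(Ŷ) = √(2.5208485 × 10^12) = 1.5877 × 10^6.

1.5877 × 10^6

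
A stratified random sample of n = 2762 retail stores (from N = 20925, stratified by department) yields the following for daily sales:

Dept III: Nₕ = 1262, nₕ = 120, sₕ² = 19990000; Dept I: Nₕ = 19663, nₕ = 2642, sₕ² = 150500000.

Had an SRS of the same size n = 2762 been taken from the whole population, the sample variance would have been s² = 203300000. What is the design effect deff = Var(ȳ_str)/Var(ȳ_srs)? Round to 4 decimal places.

0.6901

Var(ȳ_str) = Σ Wₕ²(1−fₕ)sₕ²/nₕ with Wₕ = Nₕ/20925:
  Dept III: (1262/20925)²·(1−120/1262)·19990000/120 = 548.30988
  Dept I: (19663/20925)²·(1−2642/19663)·150500000/2642 = 43541.923
  → Var(ȳ_str) = 44090.233.
Var(ȳ_srs) = (1 − 2762/20925)·203300000/2762 = 63890.431.
deff = 44090.233 / 63890.431 = 0.6901.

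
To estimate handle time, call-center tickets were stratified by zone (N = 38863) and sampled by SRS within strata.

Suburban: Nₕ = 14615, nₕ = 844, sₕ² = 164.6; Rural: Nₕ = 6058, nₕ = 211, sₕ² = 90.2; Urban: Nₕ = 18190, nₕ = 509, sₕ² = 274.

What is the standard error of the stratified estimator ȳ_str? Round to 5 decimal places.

0.38813

Var(ȳ_str) = Σₕ Wₕ²(1 − fₕ)sₕ²/nₕ with Wₕ = Nₕ/N, N = 38863.
Suburban: Wₕ = 0.37606464; term = 0.37606464²·(1 − 0.05774889)·164.6/844 = 0.02598837.
Rural: Wₕ = 0.15588092; term = 0.15588092²·(1 − 0.03482998)·90.2/211 = 0.010025679.
Urban: Wₕ = 0.46805445; term = 0.46805445²·(1 − 0.02798241)·274/509 = 0.11463036.
Sum = 0.15064441.
SE = √(0.15064441) = 0.38813.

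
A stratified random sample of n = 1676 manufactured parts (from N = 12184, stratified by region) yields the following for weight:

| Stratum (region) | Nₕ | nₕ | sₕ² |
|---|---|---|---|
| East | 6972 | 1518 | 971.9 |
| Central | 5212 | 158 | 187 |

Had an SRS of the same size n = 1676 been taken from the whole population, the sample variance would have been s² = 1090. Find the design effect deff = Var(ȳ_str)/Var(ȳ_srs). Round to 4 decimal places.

Var(ȳ_str) = Σ Wₕ²(1−fₕ)sₕ²/nₕ with Wₕ = Nₕ/12184:
  East: (6972/12184)²·(1−1518/6972)·971.9/1518 = 0.16399951
  Central: (5212/12184)²·(1−158/5212)·187/158 = 0.21001213
  → Var(ȳ_str) = 0.37401164.
Var(ȳ_srs) = (1 − 1676/12184)·1090/1676 = 0.56089641.
deff = 0.37401164 / 0.56089641 = 0.6668.

0.6668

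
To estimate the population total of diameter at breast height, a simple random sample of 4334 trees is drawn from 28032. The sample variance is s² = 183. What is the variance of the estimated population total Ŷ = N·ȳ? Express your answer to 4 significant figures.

Var(Ŷ) = N²·Var(ȳ) = N²·(1 − n/N)·s²/n.
f = 4334/28032 = 0.15460902; Var(ȳ) = 0.84539098·183/4334 = 0.03569602.
Var(Ŷ) = 28032² · 0.03569602 = 2.8049684 × 10^7.

2.805 × 10^7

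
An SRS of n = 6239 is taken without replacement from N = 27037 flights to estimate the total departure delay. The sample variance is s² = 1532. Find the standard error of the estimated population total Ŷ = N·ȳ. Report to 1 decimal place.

Var(Ŷ) = N²·Var(ȳ) = N²·(1 − n/N)·s²/n.
f = 6239/27037 = 0.23075785; Var(ȳ) = 0.76924215·1532/6239 = 0.18888908.
Var(Ŷ) = 27037² · 0.18888908 = 1.380778 × 10^8.
SE(Ŷ) = √(1.380778 × 10^8) = 11750.7.

11750.7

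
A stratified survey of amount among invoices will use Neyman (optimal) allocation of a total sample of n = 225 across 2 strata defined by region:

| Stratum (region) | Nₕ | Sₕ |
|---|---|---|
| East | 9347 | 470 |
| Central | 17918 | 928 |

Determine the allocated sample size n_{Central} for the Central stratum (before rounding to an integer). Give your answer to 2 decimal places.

Neyman allocation: nₕ = n·NₕSₕ / Σⱼ NⱼSⱼ.
Σ NⱼSⱼ = 9347·470 + 17918·928 = 2.1020994 × 10^7.
n_{Central} = 225·17918·928 / (2.1020994 × 10^7) = 177.98.

177.98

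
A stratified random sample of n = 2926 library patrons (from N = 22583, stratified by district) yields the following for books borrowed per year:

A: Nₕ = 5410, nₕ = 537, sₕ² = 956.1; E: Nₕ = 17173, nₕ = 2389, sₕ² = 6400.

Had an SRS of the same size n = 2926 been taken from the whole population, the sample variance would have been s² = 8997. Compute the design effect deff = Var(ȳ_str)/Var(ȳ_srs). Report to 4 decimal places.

Var(ȳ_str) = Σ Wₕ²(1−fₕ)sₕ²/nₕ with Wₕ = Nₕ/22583:
  A: (5410/22583)²·(1−537/5410)·956.1/537 = 0.092036361
  E: (17173/22583)²·(1−2389/17173)·6400/2389 = 1.3336402
  → Var(ȳ_str) = 1.4256766.
Var(ȳ_srs) = (1 − 2926/22583)·8997/2926 = 2.6764492.
deff = 1.4256766 / 2.6764492 = 0.5327.

0.5327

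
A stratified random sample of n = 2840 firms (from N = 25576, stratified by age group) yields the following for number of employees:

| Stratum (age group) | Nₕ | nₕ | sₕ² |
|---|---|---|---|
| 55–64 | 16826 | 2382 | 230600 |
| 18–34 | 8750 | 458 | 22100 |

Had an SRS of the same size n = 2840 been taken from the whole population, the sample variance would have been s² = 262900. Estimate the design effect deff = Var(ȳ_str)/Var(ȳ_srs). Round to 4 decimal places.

0.5021

Var(ȳ_str) = Σ Wₕ²(1−fₕ)sₕ²/nₕ with Wₕ = Nₕ/25576:
  55–64: (16826/25576)²·(1−2382/16826)·230600/2382 = 35.968362
  18–34: (8750/25576)²·(1−458/8750)·22100/458 = 5.3521576
  → Var(ȳ_str) = 41.32052.
Var(ȳ_srs) = (1 − 2840/25576)·262900/2840 = 82.291255.
deff = 41.32052 / 82.291255 = 0.5021.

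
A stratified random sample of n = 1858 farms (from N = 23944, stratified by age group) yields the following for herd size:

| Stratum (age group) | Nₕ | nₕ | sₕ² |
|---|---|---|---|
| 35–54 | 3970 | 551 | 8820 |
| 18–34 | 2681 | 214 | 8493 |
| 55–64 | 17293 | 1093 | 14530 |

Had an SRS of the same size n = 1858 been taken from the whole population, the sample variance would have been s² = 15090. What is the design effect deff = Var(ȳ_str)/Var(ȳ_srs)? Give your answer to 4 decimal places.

Var(ȳ_str) = Σ Wₕ²(1−fₕ)sₕ²/nₕ with Wₕ = Nₕ/23944:
  35–54: (3970/23944)²·(1−551/3970)·8820/551 = 0.37897729
  18–34: (2681/23944)²·(1−214/2681)·8493/214 = 0.45784651
  55–64: (17293/23944)²·(1−1093/17293)·14530/1093 = 6.4958711
  → Var(ȳ_str) = 7.3326949.
Var(ȳ_srs) = (1 − 1858/23944)·15090/1858 = 7.4914157.
deff = 7.3326949 / 7.4914157 = 0.9788.

0.9788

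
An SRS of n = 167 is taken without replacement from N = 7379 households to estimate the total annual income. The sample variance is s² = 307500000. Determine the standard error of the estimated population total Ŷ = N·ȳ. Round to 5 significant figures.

Var(Ŷ) = N²·Var(ȳ) = N²·(1 − n/N)·s²/n.
f = 167/7379 = 0.02263179; Var(ȳ) = 0.97736821·307500000/167 = 1.7996451 × 10^6.
Var(Ŷ) = 7379² · (1.7996451 × 10^6) = 9.799003 × 10^13.
SE(Ŷ) = √(9.799003 × 10^13) = 9.8990 × 10^6.

9.8990 × 10^6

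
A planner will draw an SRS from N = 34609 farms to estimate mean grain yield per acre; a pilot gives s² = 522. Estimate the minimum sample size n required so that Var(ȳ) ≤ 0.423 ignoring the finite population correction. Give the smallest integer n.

1235

Without fpc, n₀ = s²/D = 522/0.423 = 1234.0426.
Rounding up, n = 1235.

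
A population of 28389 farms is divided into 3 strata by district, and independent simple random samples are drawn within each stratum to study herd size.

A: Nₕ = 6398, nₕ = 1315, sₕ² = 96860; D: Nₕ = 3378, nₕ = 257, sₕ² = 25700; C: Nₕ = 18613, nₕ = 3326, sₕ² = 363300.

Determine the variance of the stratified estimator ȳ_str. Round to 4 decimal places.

42.8443

Var(ȳ_str) = Σₕ Wₕ²(1 − fₕ)sₕ²/nₕ with Wₕ = Nₕ/N, N = 28389.
A: Wₕ = 0.22536898; term = 0.22536898²·(1 − 0.20553298)·96860/1315 = 2.9722331.
D: Wₕ = 0.11898975; term = 0.11898975²·(1 − 0.07608052)·25700/257 = 1.308137.
C: Wₕ = 0.65564127; term = 0.65564127²·(1 − 0.17869231)·363300/3326 = 38.563958.
Sum = 42.844328.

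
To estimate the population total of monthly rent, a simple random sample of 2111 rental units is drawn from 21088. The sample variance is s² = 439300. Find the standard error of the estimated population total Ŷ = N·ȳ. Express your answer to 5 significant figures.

Var(Ŷ) = N²·Var(ȳ) = N²·(1 − n/N)·s²/n.
f = 2111/21088 = 0.10010432; Var(ȳ) = 0.89989568·439300/2111 = 187.26867.
Var(Ŷ) = 21088² · 187.26867 = 8.3279079 × 10^10.
SE(Ŷ) = √(8.3279079 × 10^10) = 288580.

288580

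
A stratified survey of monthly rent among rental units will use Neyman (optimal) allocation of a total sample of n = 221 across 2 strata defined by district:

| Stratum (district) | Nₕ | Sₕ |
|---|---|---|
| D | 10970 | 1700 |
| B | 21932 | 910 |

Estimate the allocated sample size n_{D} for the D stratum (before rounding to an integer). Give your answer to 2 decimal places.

106.75

Neyman allocation: nₕ = n·NₕSₕ / Σⱼ NⱼSⱼ.
Σ NⱼSⱼ = 10970·1700 + 21932·910 = 3.860712 × 10^7.
n_{D} = 221·10970·1700 / (3.860712 × 10^7) = 106.75.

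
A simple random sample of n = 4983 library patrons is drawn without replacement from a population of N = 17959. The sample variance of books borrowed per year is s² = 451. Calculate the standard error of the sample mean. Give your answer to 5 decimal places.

0.25572

Under SRS without replacement, Var(ȳ) = (1 − f)·s²/n with f = n/N = 4983/17959 = 0.27746534.
Var(ȳ) = (1 − 0.27746534)·451/4983 = 0.72253466·0.090507726 = 0.065394969.
SE(ȳ) = √(0.065394969) = 0.25572.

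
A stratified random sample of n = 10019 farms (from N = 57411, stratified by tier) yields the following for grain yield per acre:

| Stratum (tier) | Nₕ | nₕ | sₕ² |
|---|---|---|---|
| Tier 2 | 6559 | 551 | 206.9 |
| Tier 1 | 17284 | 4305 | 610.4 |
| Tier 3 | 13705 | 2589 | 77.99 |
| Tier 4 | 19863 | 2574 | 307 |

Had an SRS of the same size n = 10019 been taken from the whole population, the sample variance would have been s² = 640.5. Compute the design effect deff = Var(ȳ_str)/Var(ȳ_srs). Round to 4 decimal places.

0.5298

Var(ȳ_str) = Σ Wₕ²(1−fₕ)sₕ²/nₕ with Wₕ = Nₕ/57411:
  Tier 2: (6559/57411)²·(1−551/6559)·206.9/551 = 0.0044893785
  Tier 1: (17284/57411)²·(1−4305/17284)·610.4/4305 = 0.0096502072
  Tier 3: (13705/57411)²·(1−2589/13705)·77.99/2589 = 0.0013923366
  Tier 4: (19863/57411)²·(1−2574/19863)·307/2574 = 0.012426657
  → Var(ȳ_str) = 0.027958579.
Var(ȳ_srs) = (1 − 10019/57411)·640.5/10019 = 0.052772137.
deff = 0.027958579 / 0.052772137 = 0.5298.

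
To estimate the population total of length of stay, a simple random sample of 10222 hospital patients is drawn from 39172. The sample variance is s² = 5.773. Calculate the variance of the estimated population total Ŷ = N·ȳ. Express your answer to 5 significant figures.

640460

Var(Ŷ) = N²·Var(ȳ) = N²·(1 − n/N)·s²/n.
f = 10222/39172 = 0.26095170; Var(ȳ) = 0.73904830·5.773/10222 = 4.173866 × 10^-4.
Var(Ŷ) = 39172² · (4.173866 × 10^-4) = 640457.03.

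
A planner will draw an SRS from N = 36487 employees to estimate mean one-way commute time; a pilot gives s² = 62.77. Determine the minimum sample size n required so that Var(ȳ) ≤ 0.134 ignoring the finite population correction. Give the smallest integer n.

469

Without fpc, n₀ = s²/D = 62.77/0.134 = 468.4328.
Rounding up, n = 469.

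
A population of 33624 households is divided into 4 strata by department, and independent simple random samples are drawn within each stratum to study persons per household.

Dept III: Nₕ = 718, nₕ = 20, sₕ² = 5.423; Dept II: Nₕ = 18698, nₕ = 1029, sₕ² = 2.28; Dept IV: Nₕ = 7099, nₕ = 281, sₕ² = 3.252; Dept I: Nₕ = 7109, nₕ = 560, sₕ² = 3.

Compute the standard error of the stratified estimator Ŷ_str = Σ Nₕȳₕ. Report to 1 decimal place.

Var(Ŷ_str) = Σₕ Nₕ²(1 − fₕ)sₕ²/nₕ.
Dept III: 718²·(1 − 20/718)·5.423/20 = 135890.62.
Dept II: 18698²·(1 − 1029/18698)·2.28/1029 = 732026.15.
Dept IV: 7099²·(1 − 281/7099)·3.252/281 = 560142.33.
Dept I: 7109²·(1 − 560/7109)·3/560 = 249411.65.
Sum = 1.6774708 × 10^6.
SE = √(1.6774708 × 10^6) = 1295.2.

1295.2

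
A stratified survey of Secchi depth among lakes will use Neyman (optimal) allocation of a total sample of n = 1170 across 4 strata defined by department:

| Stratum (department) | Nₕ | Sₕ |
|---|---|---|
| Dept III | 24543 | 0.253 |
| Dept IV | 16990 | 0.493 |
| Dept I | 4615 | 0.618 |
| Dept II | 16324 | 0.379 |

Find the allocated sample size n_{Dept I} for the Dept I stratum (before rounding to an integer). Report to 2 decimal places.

Neyman allocation: nₕ = n·NₕSₕ / Σⱼ NⱼSⱼ.
Σ NⱼSⱼ = 24543·0.253 + 16990·0.493 + 4615·0.618 + 16324·0.379 = 23624.315.
n_{Dept I} = 1170·4615·0.618 / 23624.315 = 141.25.

141.25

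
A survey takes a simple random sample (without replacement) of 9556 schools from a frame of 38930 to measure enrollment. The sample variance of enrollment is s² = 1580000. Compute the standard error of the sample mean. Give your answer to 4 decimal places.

Under SRS without replacement, Var(ȳ) = (1 − f)·s²/n with f = n/N = 9556/38930 = 0.24546622.
Var(ȳ) = (1 − 0.24546622)·1580000/9556 = 0.75453378·165.34115 = 124.75548.
SE(ȳ) = √(124.75548) = 11.1694.

11.1694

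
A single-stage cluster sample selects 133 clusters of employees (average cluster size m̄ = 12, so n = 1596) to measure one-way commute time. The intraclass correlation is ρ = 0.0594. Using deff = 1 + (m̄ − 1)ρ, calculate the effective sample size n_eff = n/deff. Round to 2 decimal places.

deff = 1 + (12 − 1)·0.0594 = 1 + 0.6534 = 1.6534.
n_eff = 1596 / 1.6534 = 965.28.

965.28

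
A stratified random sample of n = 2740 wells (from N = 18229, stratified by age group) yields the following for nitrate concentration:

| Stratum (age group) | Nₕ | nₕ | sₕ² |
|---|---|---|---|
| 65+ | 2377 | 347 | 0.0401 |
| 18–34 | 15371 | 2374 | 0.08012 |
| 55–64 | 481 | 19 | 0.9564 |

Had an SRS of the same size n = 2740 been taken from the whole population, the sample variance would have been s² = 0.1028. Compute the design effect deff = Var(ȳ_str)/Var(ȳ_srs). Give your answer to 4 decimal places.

Var(ȳ_str) = Σ Wₕ²(1−fₕ)sₕ²/nₕ with Wₕ = Nₕ/18229:
  65+: (2377/18229)²·(1−347/2377)·0.0401/347 = 1.6780868 × 10^-6
  18–34: (15371/18229)²·(1−2374/15371)·0.08012/2374 = 2.0289894 × 10^-5
  55–64: (481/18229)²·(1−19/481)·0.9564/19 = 3.3662575 × 10^-5
  → Var(ȳ_str) = 5.5630556 × 10^-5.
Var(ȳ_srs) = (1 − 2740/18229)·0.1028/2740 = 3.1878882 × 10^-5.
deff = (5.5630556 × 10^-5) / (3.1878882 × 10^-5) = 1.7451.

1.7451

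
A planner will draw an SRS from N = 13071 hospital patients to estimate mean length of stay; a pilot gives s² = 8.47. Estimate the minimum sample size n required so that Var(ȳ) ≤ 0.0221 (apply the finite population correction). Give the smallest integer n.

373

Without fpc, n₀ = s²/D = 8.47/0.0221 = 383.2579.
With fpc, (1 − n/N)·s²/n ≤ D requires n ≥ n₀/(1 + n₀/N) = 383.2579/(1 + 383.2579/13071) = 372.3404.
Rounding up, n = 373.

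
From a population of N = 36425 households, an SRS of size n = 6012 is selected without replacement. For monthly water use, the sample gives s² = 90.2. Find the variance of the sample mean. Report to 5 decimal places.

Under SRS without replacement, Var(ȳ) = (1 − f)·s²/n with f = n/N = 6012/36425 = 0.16505148.
Var(ȳ) = (1 − 0.16505148)·90.2/6012 = 0.83494852·0.015003327 = 0.012527005.

0.01253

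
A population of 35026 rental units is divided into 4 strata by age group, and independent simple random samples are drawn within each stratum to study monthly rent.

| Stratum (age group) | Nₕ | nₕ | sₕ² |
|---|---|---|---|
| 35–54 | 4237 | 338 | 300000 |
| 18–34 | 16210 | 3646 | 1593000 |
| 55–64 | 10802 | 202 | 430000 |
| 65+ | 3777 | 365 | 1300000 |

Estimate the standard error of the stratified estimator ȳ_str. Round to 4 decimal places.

17.9046

Var(ȳ_str) = Σₕ Wₕ²(1 − fₕ)sₕ²/nₕ with Wₕ = Nₕ/N, N = 35026.
35–54: Wₕ = 0.12096728; term = 0.12096728²·(1 − 0.07977342)·300000/338 = 11.951851.
18–34: Wₕ = 0.46279906; term = 0.46279906²·(1 − 0.22492289)·1593000/3646 = 72.531886.
55–64: Wₕ = 0.30839947; term = 0.30839947²·(1 − 0.01870024)·430000/202 = 198.67629.
65+: Wₕ = 0.10783418; term = 0.10783418²·(1 − 0.09663754)·1300000/365 = 37.413248.
Sum = 320.57328.
SE = √(320.57328) = 17.9046.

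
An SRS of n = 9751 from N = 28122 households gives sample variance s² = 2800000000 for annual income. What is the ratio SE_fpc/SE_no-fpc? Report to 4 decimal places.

0.8082

f = n/N = 9751/28122 = 0.34673921.
SE_no-fpc = √(s²/n) = 535.86382; SE_fpc = √((1−f)s²/n) = 433.10952.
Ratio = √(1−f) = 0.80824550.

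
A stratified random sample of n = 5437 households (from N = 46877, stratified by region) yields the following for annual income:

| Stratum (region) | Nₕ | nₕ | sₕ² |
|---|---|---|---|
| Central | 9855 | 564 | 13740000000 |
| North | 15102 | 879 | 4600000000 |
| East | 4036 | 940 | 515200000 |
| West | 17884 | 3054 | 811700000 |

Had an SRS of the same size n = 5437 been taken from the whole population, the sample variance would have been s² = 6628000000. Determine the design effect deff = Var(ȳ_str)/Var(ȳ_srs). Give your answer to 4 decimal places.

1.4493

Var(ȳ_str) = Σ Wₕ²(1−fₕ)sₕ²/nₕ with Wₕ = Nₕ/46877:
  Central: (9855/46877)²·(1−564/9855)·13740000000/564 = 1.015096 × 10^6
  North: (15102/46877)²·(1−879/15102)·4600000000/879 = 511534.6
  East: (4036/46877)²·(1−940/4036)·515200000/940 = 3116.5959
  West: (17884/46877)²·(1−3054/17884)·811700000/3054 = 32078.4
  → Var(ȳ_str) = 1.5618256 × 10^6.
Var(ȳ_srs) = (1 − 5437/46877)·6628000000/5437 = 1.0776633 × 10^6.
deff = (1.5618256 × 10^6) / (1.0776633 × 10^6) = 1.4493.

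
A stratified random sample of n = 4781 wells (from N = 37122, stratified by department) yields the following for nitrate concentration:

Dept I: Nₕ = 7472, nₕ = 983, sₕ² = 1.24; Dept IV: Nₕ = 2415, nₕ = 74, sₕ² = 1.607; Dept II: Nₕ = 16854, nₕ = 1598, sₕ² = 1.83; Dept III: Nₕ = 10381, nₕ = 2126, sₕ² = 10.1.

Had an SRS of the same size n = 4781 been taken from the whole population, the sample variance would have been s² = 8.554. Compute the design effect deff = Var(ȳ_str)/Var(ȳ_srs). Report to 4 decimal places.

Var(ȳ_str) = Σ Wₕ²(1−fₕ)sₕ²/nₕ with Wₕ = Nₕ/37122:
  Dept I: (7472/37122)²·(1−983/7472)·1.24/983 = 4.4383349 × 10^-5
  Dept IV: (2415/37122)²·(1−74/2415)·1.607/74 = 8.9092259 × 10^-5
  Dept II: (16854/37122)²·(1−1598/16854)·1.83/1598 = 2.1367576 × 10^-4
  Dept III: (10381/37122)²·(1−2126/10381)·10.1/2126 = 2.95428 × 10^-4
  → Var(ȳ_str) = 6.4257937 × 10^-4.
Var(ȳ_srs) = (1 − 4781/37122)·8.554/4781 = 0.0015587361.
deff = (6.4257937 × 10^-4) / 0.0015587361 = 0.4122.

0.4122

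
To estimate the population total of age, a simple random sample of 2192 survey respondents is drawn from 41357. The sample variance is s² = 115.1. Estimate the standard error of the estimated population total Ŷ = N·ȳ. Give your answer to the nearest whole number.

Var(Ŷ) = N²·Var(ȳ) = N²·(1 − n/N)·s²/n.
f = 2192/41357 = 0.05300191; Var(ȳ) = 0.94699809·115.1/2192 = 0.04972604.
Var(Ŷ) = 41357² · 0.04972604 = 8.5051491 × 10^7.
SE(Ŷ) = √(8.5051491 × 10^7) = 9222.

9222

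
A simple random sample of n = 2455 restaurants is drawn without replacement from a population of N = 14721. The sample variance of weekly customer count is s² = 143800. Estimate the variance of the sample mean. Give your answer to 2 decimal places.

Under SRS without replacement, Var(ȳ) = (1 − f)·s²/n with f = n/N = 2455/14721 = 0.16676856.
Var(ȳ) = (1 − 0.16676856)·143800/2455 = 0.83323144·58.574338 = 48.80598.

48.81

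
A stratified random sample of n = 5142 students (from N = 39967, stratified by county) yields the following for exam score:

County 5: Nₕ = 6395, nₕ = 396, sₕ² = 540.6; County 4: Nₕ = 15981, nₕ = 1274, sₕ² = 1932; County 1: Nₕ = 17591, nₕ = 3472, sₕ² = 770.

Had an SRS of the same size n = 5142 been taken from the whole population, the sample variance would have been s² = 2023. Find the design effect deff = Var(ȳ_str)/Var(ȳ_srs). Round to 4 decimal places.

Var(ȳ_str) = Σ Wₕ²(1−fₕ)sₕ²/nₕ with Wₕ = Nₕ/39967:
  County 5: (6395/39967)²·(1−396/6395)·540.6/396 = 0.032786659
  County 4: (15981/39967)²·(1−1274/15981)·1932/1274 = 0.2231324
  County 1: (17591/39967)²·(1−3472/17591)·770/3472 = 0.034482788
  → Var(ȳ_str) = 0.29040185.
Var(ȳ_srs) = (1 − 5142/39967)·2023/5142 = 0.34280992.
deff = 0.29040185 / 0.34280992 = 0.8471.

0.8471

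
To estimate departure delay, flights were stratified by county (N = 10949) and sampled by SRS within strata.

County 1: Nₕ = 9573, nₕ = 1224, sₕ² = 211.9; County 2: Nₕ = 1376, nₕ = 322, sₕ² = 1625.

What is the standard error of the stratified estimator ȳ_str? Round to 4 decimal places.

Var(ȳ_str) = Σₕ Wₕ²(1 − fₕ)sₕ²/nₕ with Wₕ = Nₕ/N, N = 10949.
County 1: Wₕ = 0.87432642; term = 0.87432642²·(1 − 0.12785961)·211.9/1224 = 0.11542055.
County 2: Wₕ = 0.12567358; term = 0.12567358²·(1 − 0.23401163)·1625/322 = 0.061053087.
Sum = 0.17647364.
SE = √(0.17647364) = 0.4201.

0.4201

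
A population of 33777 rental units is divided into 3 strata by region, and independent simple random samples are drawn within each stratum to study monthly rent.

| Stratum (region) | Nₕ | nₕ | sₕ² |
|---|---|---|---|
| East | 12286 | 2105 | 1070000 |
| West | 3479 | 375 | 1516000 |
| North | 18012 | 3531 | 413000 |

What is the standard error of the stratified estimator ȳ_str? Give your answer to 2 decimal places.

10.99

Var(ȳ_str) = Σₕ Wₕ²(1 − fₕ)sₕ²/nₕ with Wₕ = Nₕ/N, N = 33777.
East: Wₕ = 0.36373864; term = 0.36373864²·(1 − 0.17133322)·1070000/2105 = 55.730184.
West: Wₕ = 0.10299908; term = 0.10299908²·(1 − 0.10778959)·1516000/375 = 38.265018.
North: Wₕ = 0.53326228; term = 0.53326228²·(1 − 0.19603598)·413000/3531 = 26.740571.
Sum = 120.73577.
SE = √(120.73577) = 10.99.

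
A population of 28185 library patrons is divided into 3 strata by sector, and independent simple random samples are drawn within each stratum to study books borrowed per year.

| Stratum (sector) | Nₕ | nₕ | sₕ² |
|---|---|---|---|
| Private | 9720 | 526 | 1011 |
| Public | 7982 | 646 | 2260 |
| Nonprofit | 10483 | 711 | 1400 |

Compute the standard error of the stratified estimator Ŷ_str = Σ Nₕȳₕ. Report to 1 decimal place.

24048.5

Var(Ŷ_str) = Σₕ Nₕ²(1 − fₕ)sₕ²/nₕ.
Private: 9720²·(1 − 526/9720)·1011/526 = 1.7176559 × 10^8.
Public: 7982²·(1 − 646/7982)·2260/646 = 2.0485519 × 10^8.
Nonprofit: 10483²·(1 − 711/10483)·1400/711 = 2.0171002 × 10^8.
Sum = 5.783308 × 10^8.
SE = √(5.783308 × 10^8) = 24048.5.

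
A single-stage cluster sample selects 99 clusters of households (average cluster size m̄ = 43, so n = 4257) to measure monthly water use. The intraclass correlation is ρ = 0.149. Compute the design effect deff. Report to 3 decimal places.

7.258

deff = 1 + (43 − 1)·0.149 = 1 + 6.258 = 7.258.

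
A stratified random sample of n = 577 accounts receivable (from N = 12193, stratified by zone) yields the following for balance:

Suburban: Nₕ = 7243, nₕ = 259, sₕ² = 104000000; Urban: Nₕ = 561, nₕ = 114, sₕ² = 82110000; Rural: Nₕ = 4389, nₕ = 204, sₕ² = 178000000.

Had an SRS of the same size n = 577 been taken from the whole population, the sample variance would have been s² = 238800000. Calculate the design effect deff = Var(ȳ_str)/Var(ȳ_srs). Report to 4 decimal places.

Var(ȳ_str) = Σ Wₕ²(1−fₕ)sₕ²/nₕ with Wₕ = Nₕ/12193:
  Suburban: (7243/12193)²·(1−259/7243)·104000000/259 = 136626.56
  Urban: (561/12193)²·(1−114/561)·82110000/114 = 1214.8997
  Rural: (4389/12193)²·(1−204/4389)·178000000/204 = 107802.72
  → Var(ȳ_str) = 245644.18.
Var(ȳ_srs) = (1 − 577/12193)·238800000/577 = 394279.81.
deff = 245644.18 / 394279.81 = 0.6230.

0.6230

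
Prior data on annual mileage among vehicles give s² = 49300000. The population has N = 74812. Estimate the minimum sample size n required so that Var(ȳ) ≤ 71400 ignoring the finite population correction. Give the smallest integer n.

Without fpc, n₀ = s²/D = 49300000/71400 = 690.4762.
Rounding up, n = 691.

691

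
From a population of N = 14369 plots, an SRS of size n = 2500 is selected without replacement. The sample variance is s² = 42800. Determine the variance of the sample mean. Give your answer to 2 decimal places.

14.14

Under SRS without replacement, Var(ȳ) = (1 − f)·s²/n with f = n/N = 2500/14369 = 0.17398566.
Var(ȳ) = (1 − 0.17398566)·42800/2500 = 0.82601434·17.12 = 14.141365.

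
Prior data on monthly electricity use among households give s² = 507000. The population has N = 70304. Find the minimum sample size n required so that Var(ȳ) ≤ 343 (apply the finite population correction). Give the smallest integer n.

1448

Without fpc, n₀ = s²/D = 507000/343 = 1478.1341.
With fpc, (1 − n/N)·s²/n ≤ D requires n ≥ n₀/(1 + n₀/N) = 1478.1341/(1 + 1478.1341/70304) = 1447.6964.
Rounding up, n = 1448.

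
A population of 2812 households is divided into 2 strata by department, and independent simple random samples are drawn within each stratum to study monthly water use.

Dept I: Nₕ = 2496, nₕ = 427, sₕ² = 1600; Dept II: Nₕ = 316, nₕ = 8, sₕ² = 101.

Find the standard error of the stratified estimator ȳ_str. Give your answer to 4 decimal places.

1.6133

Var(ȳ_str) = Σₕ Wₕ²(1 − fₕ)sₕ²/nₕ with Wₕ = Nₕ/N, N = 2812.
Dept I: Wₕ = 0.88762447; term = 0.88762447²·(1 − 0.17107372)·1600/427 = 2.4471836.
Dept II: Wₕ = 0.11237553; term = 0.11237553²·(1 − 0.02531646)·101/8 = 0.15539554.
Sum = 2.6025791.
SE = √(2.6025791) = 1.6133.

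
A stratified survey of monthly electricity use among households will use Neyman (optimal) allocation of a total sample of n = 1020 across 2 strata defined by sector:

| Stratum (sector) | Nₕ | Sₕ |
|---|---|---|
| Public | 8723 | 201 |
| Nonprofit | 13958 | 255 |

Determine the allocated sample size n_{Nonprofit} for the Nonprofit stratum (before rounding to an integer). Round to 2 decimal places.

683.37

Neyman allocation: nₕ = n·NₕSₕ / Σⱼ NⱼSⱼ.
Σ NⱼSⱼ = 8723·201 + 13958·255 = 5.312613 × 10^6.
n_{Nonprofit} = 1020·13958·255 / (5.312613 × 10^6) = 683.37.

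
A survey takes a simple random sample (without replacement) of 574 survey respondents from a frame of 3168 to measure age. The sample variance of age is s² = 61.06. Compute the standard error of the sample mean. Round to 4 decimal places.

0.2951

Under SRS without replacement, Var(ȳ) = (1 − f)·s²/n with f = n/N = 574/3168 = 0.18118687.
Var(ȳ) = (1 − 0.18118687)·61.06/574 = 0.81881313·0.10637631 = 0.087102317.
SE(ȳ) = √(0.087102317) = 0.2951.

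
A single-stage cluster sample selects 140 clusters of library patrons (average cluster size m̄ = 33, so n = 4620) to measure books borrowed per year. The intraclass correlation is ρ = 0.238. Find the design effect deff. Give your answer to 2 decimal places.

8.62

deff = 1 + (33 − 1)·0.238 = 1 + 7.616 = 8.616.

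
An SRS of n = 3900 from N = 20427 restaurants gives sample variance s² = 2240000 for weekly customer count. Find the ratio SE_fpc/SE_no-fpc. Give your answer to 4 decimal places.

f = n/N = 3900/20427 = 0.19092378.
SE_no-fpc = √(s²/n) = 23.965788; SE_fpc = √((1−f)s²/n) = 21.556906.
Ratio = √(1−f) = 0.89948664.

0.8995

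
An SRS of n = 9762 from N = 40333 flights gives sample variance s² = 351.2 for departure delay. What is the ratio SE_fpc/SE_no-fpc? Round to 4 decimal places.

f = n/N = 9762/40333 = 0.24203506.
SE_no-fpc = √(s²/n) = 0.18967402; SE_fpc = √((1−f)s²/n) = 0.16513245.
Ratio = √(1−f) = 0.87061182.

0.8706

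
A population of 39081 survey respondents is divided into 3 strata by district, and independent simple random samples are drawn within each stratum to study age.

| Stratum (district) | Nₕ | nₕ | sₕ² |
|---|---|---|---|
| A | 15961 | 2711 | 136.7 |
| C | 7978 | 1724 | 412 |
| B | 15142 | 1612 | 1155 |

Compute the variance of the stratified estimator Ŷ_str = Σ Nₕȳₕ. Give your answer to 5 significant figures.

Var(Ŷ_str) = Σₕ Nₕ²(1 − fₕ)sₕ²/nₕ.
A: 15961²·(1 − 2711/15961)·136.7/2711 = 1.0663873 × 10^7.
C: 7978²·(1 − 1724/7978)·412/1724 = 1.1923723 × 10^7.
B: 15142²·(1 − 1612/15142)·1155/1612 = 1.4679051 × 10^8.
Sum = 1.6937811 × 10^8.

1.6938 × 10^8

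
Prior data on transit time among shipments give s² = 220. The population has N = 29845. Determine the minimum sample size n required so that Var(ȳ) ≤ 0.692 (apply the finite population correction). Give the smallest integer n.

Without fpc, n₀ = s²/D = 220/0.692 = 317.9191.
With fpc, (1 − n/N)·s²/n ≤ D requires n ≥ n₀/(1 + n₀/N) = 317.9191/(1 + 317.9191/29845) = 314.5682.
Rounding up, n = 315.

315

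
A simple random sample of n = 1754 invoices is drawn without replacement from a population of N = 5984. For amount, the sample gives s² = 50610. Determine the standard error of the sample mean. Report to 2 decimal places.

Under SRS without replacement, Var(ȳ) = (1 − f)·s²/n with f = n/N = 1754/5984 = 0.29311497.
Var(ȳ) = (1 − 0.29311497)·50610/1754 = 0.70688503·28.854048 = 20.396494.
SE(ȳ) = √(20.396494) = 4.52.

4.52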